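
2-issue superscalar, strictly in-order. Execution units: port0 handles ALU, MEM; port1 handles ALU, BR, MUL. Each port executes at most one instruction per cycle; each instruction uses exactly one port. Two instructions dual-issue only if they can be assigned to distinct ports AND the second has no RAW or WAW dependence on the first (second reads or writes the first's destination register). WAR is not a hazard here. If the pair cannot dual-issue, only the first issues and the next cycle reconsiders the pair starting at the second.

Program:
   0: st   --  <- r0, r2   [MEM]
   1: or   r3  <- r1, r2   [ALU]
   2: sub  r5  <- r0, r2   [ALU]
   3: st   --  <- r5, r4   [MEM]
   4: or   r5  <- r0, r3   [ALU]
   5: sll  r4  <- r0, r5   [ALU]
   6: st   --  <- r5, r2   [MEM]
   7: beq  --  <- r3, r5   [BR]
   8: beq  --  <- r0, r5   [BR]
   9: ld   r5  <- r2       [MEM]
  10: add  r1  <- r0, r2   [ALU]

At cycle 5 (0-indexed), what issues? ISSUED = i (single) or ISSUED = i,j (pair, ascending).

0. st+or @i0,i1  | pair
1. sub @i2  | RAW r5
2. st+or @i3,i4  | pair
3. sll+st @i5,i6  | pair
4. beq @i7  | no-port BR/BR
5. beq+ld @i8,i9  | pair
6. add @i10  | tail

ISSUED = 8,9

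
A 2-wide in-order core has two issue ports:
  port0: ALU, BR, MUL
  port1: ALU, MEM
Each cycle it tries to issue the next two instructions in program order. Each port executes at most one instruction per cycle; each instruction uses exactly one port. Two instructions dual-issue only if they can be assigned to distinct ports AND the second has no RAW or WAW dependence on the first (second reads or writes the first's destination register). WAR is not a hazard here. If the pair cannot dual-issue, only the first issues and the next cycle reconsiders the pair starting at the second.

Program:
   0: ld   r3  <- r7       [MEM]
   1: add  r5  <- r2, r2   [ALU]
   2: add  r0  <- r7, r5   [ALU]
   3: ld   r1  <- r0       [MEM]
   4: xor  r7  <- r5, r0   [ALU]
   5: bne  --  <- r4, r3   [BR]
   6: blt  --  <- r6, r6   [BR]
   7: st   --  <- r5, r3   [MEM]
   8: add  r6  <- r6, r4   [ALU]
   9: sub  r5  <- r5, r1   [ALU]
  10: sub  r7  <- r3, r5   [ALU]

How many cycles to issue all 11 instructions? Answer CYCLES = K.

CYCLES = 7

c0: i0/i1 ld;add  2-wide
c1: i2 add  RAW r0
c2: i3/i4 ld;xor  2-wide
c3: i5 bne  no-port BR/BR
c4: i6/i7 blt;st  2-wide
c5: i8/i9 add;sub  2-wide
c6: i10 sub  tail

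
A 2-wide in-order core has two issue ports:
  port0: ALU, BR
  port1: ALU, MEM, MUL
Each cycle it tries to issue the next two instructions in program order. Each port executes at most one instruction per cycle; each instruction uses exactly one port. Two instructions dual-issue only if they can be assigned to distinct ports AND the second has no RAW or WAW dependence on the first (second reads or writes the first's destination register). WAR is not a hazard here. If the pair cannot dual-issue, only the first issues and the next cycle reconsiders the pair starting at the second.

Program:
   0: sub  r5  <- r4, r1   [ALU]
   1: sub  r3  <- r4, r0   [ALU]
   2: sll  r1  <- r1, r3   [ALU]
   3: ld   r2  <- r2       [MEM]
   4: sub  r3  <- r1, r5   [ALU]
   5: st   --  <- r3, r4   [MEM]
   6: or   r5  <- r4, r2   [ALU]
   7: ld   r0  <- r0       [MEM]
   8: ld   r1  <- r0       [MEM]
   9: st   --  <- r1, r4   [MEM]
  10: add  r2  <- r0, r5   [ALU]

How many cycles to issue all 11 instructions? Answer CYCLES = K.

t=0 i0&i1:sub.ALU/sub.ALU ; 2-wide
t=1 i2&i3:sll.ALU/ld.MEM ; 2-wide
t=2 i4:sub.ALU ; RAW r3
t=3 i5&i6:st.MEM/or.ALU ; 2-wide
t=4 i7:ld.MEM ; no-port MEM/MEM
t=5 i8:ld.MEM ; no-port MEM/MEM
t=6 i9&i10:st.MEM/add.ALU ; 2-wide

CYCLES = 7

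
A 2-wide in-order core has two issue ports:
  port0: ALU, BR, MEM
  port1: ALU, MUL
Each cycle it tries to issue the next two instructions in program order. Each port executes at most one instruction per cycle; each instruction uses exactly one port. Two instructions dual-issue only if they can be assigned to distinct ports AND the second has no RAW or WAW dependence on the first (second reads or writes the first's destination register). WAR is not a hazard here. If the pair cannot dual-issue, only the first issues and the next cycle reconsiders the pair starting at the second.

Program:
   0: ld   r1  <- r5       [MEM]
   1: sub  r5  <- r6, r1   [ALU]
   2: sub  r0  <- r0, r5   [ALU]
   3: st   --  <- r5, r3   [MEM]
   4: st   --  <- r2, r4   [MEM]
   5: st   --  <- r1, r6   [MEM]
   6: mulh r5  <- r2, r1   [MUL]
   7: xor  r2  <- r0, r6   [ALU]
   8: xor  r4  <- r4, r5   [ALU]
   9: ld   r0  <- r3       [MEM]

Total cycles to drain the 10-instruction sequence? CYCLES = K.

CYCLES = 7

c0: i0 ld.MEM  RAW r1
c1: i1 sub.ALU  RAW r5
c2: i2,i3 sub.ALU+st.MEM  dual
c3: i4 st.MEM  no-port MEM/MEM
c4: i5,i6 st.MEM+mulh.MUL  dual
c5: i7,i8 xor.ALU+xor.ALU  dual
c6: i9 ld.MEM  tail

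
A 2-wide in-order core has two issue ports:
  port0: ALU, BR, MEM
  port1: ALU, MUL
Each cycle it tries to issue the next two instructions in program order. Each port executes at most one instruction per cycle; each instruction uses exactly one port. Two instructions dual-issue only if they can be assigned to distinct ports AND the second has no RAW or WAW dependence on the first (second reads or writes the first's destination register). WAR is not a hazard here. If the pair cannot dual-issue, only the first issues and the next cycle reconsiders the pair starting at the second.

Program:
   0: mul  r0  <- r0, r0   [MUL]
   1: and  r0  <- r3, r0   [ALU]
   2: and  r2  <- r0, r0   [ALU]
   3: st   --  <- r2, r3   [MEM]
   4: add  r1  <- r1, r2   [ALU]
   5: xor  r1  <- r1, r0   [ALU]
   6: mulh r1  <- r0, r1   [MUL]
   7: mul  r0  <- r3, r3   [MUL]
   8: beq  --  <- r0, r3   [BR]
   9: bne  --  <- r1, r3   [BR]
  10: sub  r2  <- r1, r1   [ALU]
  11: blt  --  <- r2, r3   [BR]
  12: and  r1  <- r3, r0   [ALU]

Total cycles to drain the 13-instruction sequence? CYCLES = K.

  cy0 -> i0 (mul) RAW+WAW r0
  cy1 -> i1 (and) RAW r0
  cy2 -> i2 (and) RAW r2
  cy3 -> i3&i4 (st+add) 2-wide
  cy4 -> i5 (xor) RAW+WAW r1
  cy5 -> i6 (mulh) no-port MUL/MUL
  cy6 -> i7 (mul) RAW r0
  cy7 -> i8 (beq) no-port BR/BR
  cy8 -> i9&i10 (bne+sub) 2-wide
  cy9 -> i11&i12 (blt+and) 2-wide

CYCLES = 10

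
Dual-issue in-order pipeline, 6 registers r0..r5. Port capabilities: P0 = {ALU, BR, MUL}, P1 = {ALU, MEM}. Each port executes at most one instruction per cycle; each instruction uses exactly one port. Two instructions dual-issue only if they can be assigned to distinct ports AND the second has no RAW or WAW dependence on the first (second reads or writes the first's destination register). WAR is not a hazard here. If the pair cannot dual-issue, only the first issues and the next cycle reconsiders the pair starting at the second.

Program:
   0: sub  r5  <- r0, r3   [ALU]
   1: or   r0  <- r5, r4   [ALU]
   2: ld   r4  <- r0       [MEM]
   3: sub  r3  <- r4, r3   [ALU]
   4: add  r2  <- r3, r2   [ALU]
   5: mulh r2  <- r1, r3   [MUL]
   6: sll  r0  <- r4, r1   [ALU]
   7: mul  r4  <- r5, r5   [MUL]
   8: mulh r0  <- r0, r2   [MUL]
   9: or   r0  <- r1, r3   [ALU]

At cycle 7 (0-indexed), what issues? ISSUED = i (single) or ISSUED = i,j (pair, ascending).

ISSUED = 8

t=0 i0:sub ; RAW r5
t=1 i1:or ; RAW r0
t=2 i2:ld ; RAW r4
t=3 i3:sub ; RAW r3
t=4 i4:add ; WAW r2
t=5 i5+i6:mulh;sll ; 2-wide
t=6 i7:mul ; no-port MUL/MUL
t=7 i8:mulh ; WAW r0
t=8 i9:or ; tail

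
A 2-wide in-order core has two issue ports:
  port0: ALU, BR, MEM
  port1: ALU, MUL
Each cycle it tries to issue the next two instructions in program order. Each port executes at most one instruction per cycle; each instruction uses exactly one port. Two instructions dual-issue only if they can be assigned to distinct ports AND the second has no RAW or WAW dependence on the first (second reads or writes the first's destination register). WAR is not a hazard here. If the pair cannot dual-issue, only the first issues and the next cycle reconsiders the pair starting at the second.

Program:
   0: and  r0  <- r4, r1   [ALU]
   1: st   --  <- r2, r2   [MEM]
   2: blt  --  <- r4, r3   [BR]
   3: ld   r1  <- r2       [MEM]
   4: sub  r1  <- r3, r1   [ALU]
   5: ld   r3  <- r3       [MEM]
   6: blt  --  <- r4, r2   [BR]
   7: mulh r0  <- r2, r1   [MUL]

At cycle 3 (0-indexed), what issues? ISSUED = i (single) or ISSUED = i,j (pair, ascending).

ISSUED = 4,5

  cy0 -> i0&i1 (and/st) dual
  cy1 -> i2 (blt) no-port BR/MEM
  cy2 -> i3 (ld) RAW+WAW r1
  cy3 -> i4&i5 (sub/ld) dual
  cy4 -> i6&i7 (blt/mulh) dual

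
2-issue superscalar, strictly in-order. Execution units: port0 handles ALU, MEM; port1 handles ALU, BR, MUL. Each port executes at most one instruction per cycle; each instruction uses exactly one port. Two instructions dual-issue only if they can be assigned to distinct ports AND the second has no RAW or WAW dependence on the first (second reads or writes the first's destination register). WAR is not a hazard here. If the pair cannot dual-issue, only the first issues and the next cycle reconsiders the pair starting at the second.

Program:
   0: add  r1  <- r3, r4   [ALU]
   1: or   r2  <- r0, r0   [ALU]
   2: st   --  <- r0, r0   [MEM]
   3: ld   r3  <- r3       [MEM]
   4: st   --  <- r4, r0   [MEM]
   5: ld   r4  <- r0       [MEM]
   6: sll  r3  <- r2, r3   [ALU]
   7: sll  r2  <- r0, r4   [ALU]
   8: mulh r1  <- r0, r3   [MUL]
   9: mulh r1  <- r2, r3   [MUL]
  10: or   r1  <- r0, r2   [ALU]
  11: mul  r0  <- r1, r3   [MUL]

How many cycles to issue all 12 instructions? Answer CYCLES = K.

[0] i0&i1  add+or  -- pair
[1] i2  st  -- no-port MEM/MEM
[2] i3  ld  -- no-port MEM/MEM
[3] i4  st  -- no-port MEM/MEM
[4] i5&i6  ld+sll  -- pair
[5] i7&i8  sll+mulh  -- pair
[6] i9  mulh  -- WAW r1
[7] i10  or  -- RAW r1
[8] i11  mul  -- tail

CYCLES = 9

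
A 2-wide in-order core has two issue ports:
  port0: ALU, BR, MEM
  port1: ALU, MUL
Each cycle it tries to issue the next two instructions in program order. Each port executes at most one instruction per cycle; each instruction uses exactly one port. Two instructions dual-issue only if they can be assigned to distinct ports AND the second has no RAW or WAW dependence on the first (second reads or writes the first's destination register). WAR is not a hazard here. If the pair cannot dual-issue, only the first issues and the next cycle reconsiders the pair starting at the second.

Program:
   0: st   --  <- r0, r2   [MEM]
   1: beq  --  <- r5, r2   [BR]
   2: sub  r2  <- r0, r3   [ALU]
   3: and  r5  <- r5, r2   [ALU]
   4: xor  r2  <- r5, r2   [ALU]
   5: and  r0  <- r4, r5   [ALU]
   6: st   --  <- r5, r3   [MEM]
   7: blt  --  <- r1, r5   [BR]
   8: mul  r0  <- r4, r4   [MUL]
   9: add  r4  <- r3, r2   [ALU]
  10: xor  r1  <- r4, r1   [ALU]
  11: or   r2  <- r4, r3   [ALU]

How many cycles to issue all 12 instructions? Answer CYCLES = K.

#0 head=0: st.MEM i0 no-port MEM/BR
#1 head=1: beq.BR;sub.ALU i1/i2 pair
#2 head=3: and.ALU i3 RAW r5
#3 head=4: xor.ALU;and.ALU i4/i5 pair
#4 head=6: st.MEM i6 no-port MEM/BR
#5 head=7: blt.BR;mul.MUL i7/i8 pair
#6 head=9: add.ALU i9 RAW r4
#7 head=10: xor.ALU;or.ALU i10/i11 pair

CYCLES = 8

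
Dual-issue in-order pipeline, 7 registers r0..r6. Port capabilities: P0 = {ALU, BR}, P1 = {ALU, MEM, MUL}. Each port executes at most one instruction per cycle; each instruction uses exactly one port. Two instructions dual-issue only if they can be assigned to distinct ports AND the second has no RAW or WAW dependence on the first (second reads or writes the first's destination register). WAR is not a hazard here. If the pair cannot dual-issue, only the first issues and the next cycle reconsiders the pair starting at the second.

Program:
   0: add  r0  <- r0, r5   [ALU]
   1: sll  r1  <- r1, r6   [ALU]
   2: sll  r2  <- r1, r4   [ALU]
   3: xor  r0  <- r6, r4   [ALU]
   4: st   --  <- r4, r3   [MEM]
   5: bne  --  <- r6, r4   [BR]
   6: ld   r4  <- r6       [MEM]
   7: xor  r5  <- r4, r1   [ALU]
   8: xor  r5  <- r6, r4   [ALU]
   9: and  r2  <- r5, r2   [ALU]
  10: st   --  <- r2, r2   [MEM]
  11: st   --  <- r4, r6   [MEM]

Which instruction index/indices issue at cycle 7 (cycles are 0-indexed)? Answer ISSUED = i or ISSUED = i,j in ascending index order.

ISSUED = 10

0. add.ALU+sll.ALU @i0+i1  | pair
1. sll.ALU+xor.ALU @i2+i3  | pair
2. st.MEM+bne.BR @i4+i5  | pair
3. ld.MEM @i6  | RAW r4
4. xor.ALU @i7  | WAW r5
5. xor.ALU @i8  | RAW r5
6. and.ALU @i9  | RAW r2
7. st.MEM @i10  | no-port MEM/MEM
8. st.MEM @i11  | tail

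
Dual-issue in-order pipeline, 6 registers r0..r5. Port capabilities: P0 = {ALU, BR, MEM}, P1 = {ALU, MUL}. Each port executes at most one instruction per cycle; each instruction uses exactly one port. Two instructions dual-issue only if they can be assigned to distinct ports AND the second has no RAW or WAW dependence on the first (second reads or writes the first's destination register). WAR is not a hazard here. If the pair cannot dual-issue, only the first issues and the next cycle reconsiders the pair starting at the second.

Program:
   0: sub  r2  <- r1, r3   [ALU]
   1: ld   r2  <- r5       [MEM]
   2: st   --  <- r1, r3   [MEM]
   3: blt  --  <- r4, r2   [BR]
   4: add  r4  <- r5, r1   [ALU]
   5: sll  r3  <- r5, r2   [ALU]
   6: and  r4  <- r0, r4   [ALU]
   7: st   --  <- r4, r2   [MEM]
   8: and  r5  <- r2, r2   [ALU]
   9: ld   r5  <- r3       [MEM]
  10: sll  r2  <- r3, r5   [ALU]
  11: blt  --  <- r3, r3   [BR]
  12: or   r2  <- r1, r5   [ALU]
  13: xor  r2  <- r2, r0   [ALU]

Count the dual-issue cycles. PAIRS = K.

#0 head=0: sub i0 WAW r2
#1 head=1: ld i1 no-port MEM/MEM
#2 head=2: st i2 no-port MEM/BR
#3 head=3: blt add i3&i4 dual
#4 head=5: sll and i5&i6 dual
#5 head=7: st and i7&i8 dual
#6 head=9: ld i9 RAW r5
#7 head=10: sll blt i10&i11 dual
#8 head=12: or i12 RAW+WAW r2
#9 head=13: xor i13 tail

PAIRS = 4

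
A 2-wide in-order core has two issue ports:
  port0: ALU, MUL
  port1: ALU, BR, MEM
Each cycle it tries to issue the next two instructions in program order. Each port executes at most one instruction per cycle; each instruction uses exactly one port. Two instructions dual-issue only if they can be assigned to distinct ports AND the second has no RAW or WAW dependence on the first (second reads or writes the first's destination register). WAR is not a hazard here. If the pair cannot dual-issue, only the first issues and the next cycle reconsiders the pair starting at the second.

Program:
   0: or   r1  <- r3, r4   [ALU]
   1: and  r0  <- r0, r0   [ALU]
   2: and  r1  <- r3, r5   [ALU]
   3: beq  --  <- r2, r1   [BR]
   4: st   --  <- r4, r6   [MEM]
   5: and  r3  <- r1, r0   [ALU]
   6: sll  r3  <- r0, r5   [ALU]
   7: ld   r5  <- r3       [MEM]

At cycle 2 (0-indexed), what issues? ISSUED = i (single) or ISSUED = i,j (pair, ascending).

c0: i0,i1 or;and  2-wide
c1: i2 and  RAW r1
c2: i3 beq  no-port BR/MEM
c3: i4,i5 st;and  2-wide
c4: i6 sll  RAW r3
c5: i7 ld  tail

ISSUED = 3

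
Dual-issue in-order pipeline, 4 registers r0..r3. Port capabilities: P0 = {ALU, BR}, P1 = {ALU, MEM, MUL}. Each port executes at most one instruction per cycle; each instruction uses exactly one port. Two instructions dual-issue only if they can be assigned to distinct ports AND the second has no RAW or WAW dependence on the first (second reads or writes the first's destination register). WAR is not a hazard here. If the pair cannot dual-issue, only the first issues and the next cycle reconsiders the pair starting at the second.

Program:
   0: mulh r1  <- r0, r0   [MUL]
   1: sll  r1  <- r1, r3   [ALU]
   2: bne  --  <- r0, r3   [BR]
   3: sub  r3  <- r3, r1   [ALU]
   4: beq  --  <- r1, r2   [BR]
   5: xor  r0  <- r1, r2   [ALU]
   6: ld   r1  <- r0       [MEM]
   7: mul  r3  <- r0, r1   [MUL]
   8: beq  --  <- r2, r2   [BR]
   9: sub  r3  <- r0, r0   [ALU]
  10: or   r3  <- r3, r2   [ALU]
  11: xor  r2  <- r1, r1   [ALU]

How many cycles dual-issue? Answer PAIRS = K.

0. mulh @i0  | RAW+WAW r1
1. sll/bne @i1,i2  | dual
2. sub/beq @i3,i4  | dual
3. xor @i5  | RAW r0
4. ld @i6  | no-port MEM/MUL
5. mul/beq @i7,i8  | dual
6. sub @i9  | RAW+WAW r3
7. or/xor @i10,i11  | dual

PAIRS = 4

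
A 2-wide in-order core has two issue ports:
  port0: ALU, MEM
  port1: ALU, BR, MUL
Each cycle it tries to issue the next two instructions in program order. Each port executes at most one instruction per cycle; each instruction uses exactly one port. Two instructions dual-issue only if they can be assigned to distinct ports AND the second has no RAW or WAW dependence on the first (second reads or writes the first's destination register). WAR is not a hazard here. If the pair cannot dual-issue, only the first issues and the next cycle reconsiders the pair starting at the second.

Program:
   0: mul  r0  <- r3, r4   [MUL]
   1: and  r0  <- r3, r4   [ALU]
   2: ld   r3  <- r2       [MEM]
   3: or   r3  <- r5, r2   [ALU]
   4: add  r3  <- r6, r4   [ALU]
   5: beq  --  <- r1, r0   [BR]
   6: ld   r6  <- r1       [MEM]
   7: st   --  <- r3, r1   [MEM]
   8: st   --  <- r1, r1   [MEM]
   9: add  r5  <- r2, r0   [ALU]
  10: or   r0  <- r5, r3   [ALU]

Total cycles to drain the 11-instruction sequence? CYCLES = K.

CYCLES = 8

0. mul.MUL @i0  | WAW r0
1. and.ALU+ld.MEM @i1&i2  | pair
2. or.ALU @i3  | WAW r3
3. add.ALU+beq.BR @i4&i5  | pair
4. ld.MEM @i6  | no-port MEM/MEM
5. st.MEM @i7  | no-port MEM/MEM
6. st.MEM+add.ALU @i8&i9  | pair
7. or.ALU @i10  | tail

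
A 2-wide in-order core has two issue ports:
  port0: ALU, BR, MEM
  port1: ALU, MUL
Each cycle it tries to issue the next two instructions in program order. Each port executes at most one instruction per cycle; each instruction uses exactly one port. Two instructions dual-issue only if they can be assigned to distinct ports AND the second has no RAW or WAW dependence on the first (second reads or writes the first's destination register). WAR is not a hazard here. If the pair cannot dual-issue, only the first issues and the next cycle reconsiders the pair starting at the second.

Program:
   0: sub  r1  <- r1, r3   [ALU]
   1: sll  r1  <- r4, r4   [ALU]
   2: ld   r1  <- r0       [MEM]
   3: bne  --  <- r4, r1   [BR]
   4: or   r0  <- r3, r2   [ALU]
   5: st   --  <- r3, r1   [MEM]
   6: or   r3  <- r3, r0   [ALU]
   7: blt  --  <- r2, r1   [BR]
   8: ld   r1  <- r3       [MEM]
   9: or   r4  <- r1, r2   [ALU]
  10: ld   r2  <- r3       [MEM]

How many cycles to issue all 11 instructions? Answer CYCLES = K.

CYCLES = 8

t=0 i0:sub ; WAW r1
t=1 i1:sll ; WAW r1
t=2 i2:ld ; no-port MEM/BR
t=3 i3&i4:bne/or ; 2-wide
t=4 i5&i6:st/or ; 2-wide
t=5 i7:blt ; no-port BR/MEM
t=6 i8:ld ; RAW r1
t=7 i9&i10:or/ld ; 2-wide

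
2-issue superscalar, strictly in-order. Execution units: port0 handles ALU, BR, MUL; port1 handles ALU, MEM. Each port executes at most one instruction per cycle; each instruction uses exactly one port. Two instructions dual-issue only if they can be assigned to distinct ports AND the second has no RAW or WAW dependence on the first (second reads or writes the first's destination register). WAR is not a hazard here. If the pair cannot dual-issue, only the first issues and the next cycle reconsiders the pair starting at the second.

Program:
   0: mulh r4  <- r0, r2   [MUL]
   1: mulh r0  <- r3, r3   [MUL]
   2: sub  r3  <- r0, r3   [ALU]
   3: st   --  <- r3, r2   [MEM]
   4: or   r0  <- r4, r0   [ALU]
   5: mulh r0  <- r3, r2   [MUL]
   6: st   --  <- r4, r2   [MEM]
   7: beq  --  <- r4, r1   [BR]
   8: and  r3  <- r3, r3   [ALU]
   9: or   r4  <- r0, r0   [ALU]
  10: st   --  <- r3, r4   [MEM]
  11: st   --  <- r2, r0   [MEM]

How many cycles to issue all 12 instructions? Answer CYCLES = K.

CYCLES = 9

#0 head=0: mulh i0 no-port MUL/MUL
#1 head=1: mulh i1 RAW r0
#2 head=2: sub i2 RAW r3
#3 head=3: st+or i3+i4 pair
#4 head=5: mulh+st i5+i6 pair
#5 head=7: beq+and i7+i8 pair
#6 head=9: or i9 RAW r4
#7 head=10: st i10 no-port MEM/MEM
#8 head=11: st i11 tail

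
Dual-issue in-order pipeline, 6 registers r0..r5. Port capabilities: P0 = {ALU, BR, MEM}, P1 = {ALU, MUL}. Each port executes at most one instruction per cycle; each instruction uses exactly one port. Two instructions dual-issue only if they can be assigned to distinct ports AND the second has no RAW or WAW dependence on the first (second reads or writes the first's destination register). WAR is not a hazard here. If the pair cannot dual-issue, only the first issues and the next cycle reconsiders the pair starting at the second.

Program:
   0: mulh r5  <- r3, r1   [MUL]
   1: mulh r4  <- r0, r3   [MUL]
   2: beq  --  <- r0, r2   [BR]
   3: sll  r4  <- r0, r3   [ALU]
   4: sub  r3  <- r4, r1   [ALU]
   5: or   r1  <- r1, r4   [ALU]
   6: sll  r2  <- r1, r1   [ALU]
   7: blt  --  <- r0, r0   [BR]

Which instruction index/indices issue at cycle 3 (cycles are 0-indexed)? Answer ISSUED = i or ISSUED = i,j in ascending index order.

[0] i0  mulh  -- no-port MUL/MUL
[1] i1/i2  mulh+beq  -- 2-wide
[2] i3  sll  -- RAW r4
[3] i4/i5  sub+or  -- 2-wide
[4] i6/i7  sll+blt  -- 2-wide

ISSUED = 4,5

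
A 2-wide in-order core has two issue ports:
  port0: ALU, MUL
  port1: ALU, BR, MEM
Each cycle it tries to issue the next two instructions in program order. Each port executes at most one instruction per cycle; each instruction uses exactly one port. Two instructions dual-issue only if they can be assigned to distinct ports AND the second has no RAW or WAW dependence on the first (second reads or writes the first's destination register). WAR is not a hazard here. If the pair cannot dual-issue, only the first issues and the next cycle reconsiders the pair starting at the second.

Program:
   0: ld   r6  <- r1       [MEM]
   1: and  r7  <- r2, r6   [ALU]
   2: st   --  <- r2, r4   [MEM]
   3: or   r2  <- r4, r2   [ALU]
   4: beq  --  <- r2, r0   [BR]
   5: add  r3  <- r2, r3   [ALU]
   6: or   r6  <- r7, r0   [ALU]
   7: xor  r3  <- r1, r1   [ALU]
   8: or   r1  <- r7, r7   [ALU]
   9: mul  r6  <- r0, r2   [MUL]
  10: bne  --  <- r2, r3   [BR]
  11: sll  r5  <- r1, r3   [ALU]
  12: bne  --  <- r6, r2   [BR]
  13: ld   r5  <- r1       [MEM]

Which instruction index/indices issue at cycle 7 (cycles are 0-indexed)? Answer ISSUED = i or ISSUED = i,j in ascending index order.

ISSUED = 12

  cy0 -> i0 (ld.MEM) RAW r6
  cy1 -> i1+i2 (and.ALU/st.MEM) dual
  cy2 -> i3 (or.ALU) RAW r2
  cy3 -> i4+i5 (beq.BR/add.ALU) dual
  cy4 -> i6+i7 (or.ALU/xor.ALU) dual
  cy5 -> i8+i9 (or.ALU/mul.MUL) dual
  cy6 -> i10+i11 (bne.BR/sll.ALU) dual
  cy7 -> i12 (bne.BR) no-port BR/MEM
  cy8 -> i13 (ld.MEM) tail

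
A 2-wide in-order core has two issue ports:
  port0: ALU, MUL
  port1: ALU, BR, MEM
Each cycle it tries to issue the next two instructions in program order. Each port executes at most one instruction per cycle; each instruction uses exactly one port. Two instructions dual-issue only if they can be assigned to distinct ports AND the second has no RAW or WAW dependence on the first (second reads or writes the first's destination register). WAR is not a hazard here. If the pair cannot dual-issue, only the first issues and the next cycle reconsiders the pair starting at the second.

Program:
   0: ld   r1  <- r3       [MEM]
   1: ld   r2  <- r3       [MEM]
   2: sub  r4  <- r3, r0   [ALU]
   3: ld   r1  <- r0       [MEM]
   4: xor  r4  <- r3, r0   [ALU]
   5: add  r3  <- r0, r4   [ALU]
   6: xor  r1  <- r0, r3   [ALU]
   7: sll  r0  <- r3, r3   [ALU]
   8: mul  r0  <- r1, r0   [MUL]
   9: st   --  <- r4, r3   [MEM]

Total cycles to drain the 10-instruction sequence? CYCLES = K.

CYCLES = 6

c0: i0 ld  no-port MEM/MEM
c1: i1,i2 ld+sub  pair
c2: i3,i4 ld+xor  pair
c3: i5 add  RAW r3
c4: i6,i7 xor+sll  pair
c5: i8,i9 mul+st  pair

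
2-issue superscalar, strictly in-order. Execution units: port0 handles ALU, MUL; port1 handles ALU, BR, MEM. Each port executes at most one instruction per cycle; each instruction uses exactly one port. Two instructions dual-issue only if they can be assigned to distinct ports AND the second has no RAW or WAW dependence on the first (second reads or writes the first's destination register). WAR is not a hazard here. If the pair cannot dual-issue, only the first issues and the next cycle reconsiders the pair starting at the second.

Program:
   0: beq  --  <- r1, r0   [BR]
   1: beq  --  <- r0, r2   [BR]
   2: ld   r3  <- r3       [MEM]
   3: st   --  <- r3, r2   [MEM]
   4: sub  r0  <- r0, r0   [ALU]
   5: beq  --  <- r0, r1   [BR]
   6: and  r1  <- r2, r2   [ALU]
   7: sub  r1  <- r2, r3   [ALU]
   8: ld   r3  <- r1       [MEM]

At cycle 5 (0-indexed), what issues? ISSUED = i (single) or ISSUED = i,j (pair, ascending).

0. beq @i0  | no-port BR/BR
1. beq @i1  | no-port BR/MEM
2. ld @i2  | no-port MEM/MEM
3. st/sub @i3,i4  | dual
4. beq/and @i5,i6  | dual
5. sub @i7  | RAW r1
6. ld @i8  | tail

ISSUED = 7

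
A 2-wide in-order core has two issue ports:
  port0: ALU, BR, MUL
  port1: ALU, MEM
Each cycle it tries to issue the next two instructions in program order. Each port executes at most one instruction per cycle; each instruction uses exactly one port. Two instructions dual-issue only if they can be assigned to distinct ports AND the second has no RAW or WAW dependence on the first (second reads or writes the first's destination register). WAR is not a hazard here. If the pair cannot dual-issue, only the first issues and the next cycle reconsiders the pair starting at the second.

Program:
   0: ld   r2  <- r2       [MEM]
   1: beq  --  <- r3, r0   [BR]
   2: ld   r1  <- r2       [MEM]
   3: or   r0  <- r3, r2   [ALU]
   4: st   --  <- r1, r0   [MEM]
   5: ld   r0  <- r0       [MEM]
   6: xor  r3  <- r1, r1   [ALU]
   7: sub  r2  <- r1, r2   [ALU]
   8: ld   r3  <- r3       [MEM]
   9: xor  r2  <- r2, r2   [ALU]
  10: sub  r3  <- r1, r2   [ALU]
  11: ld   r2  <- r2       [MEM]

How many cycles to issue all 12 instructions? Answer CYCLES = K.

CYCLES = 7

t=0 i0+i1:ld.MEM/beq.BR ; pair
t=1 i2+i3:ld.MEM/or.ALU ; pair
t=2 i4:st.MEM ; no-port MEM/MEM
t=3 i5+i6:ld.MEM/xor.ALU ; pair
t=4 i7+i8:sub.ALU/ld.MEM ; pair
t=5 i9:xor.ALU ; RAW r2
t=6 i10+i11:sub.ALU/ld.MEM ; pair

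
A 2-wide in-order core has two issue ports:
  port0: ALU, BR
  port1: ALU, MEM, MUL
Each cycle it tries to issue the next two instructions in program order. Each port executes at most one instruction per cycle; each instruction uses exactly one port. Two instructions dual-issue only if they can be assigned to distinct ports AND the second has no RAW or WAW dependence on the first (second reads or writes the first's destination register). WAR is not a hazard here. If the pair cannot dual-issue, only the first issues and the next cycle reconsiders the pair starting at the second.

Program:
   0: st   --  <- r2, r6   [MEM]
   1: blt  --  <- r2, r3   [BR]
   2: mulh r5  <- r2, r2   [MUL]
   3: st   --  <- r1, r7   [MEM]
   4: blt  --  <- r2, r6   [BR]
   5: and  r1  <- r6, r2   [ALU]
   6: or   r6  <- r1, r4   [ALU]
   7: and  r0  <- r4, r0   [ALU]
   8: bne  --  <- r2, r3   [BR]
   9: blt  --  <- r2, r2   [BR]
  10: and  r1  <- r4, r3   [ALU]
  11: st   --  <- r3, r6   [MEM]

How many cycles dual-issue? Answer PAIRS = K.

t=0 i0&i1:st.MEM blt.BR ; dual
t=1 i2:mulh.MUL ; no-port MUL/MEM
t=2 i3&i4:st.MEM blt.BR ; dual
t=3 i5:and.ALU ; RAW r1
t=4 i6&i7:or.ALU and.ALU ; dual
t=5 i8:bne.BR ; no-port BR/BR
t=6 i9&i10:blt.BR and.ALU ; dual
t=7 i11:st.MEM ; tail

PAIRS = 4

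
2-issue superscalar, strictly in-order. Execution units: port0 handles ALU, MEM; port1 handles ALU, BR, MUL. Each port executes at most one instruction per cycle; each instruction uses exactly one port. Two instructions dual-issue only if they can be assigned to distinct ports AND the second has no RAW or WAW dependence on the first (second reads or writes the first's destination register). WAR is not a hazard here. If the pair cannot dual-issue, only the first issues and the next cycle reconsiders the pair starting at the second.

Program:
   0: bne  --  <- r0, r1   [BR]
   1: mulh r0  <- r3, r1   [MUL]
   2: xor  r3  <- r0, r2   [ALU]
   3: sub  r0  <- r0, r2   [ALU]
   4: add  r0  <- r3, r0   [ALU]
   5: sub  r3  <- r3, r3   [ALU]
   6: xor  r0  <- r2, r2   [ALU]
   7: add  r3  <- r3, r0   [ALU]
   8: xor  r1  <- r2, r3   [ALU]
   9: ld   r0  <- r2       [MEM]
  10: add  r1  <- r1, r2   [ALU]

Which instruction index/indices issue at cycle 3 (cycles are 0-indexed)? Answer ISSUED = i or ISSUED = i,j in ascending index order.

ISSUED = 4,5

[0] i0  bne.BR  -- no-port BR/MUL
[1] i1  mulh.MUL  -- RAW r0
[2] i2&i3  xor.ALU;sub.ALU  -- dual
[3] i4&i5  add.ALU;sub.ALU  -- dual
[4] i6  xor.ALU  -- RAW r0
[5] i7  add.ALU  -- RAW r3
[6] i8&i9  xor.ALU;ld.MEM  -- dual
[7] i10  add.ALU  -- tail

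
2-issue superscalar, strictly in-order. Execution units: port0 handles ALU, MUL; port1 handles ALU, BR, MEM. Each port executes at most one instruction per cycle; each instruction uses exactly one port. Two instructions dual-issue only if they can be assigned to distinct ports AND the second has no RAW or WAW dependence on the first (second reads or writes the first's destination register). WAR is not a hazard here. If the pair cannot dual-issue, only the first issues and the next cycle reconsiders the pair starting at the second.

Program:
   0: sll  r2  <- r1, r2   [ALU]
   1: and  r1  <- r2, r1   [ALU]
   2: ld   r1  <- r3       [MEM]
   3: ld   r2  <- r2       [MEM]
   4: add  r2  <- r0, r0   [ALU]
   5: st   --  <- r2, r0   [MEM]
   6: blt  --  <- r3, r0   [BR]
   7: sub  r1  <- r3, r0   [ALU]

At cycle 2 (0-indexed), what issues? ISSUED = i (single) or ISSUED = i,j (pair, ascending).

ISSUED = 2

t=0 i0:sll.ALU ; RAW r2
t=1 i1:and.ALU ; WAW r1
t=2 i2:ld.MEM ; no-port MEM/MEM
t=3 i3:ld.MEM ; WAW r2
t=4 i4:add.ALU ; RAW r2
t=5 i5:st.MEM ; no-port MEM/BR
t=6 i6&i7:blt.BR/sub.ALU ; pair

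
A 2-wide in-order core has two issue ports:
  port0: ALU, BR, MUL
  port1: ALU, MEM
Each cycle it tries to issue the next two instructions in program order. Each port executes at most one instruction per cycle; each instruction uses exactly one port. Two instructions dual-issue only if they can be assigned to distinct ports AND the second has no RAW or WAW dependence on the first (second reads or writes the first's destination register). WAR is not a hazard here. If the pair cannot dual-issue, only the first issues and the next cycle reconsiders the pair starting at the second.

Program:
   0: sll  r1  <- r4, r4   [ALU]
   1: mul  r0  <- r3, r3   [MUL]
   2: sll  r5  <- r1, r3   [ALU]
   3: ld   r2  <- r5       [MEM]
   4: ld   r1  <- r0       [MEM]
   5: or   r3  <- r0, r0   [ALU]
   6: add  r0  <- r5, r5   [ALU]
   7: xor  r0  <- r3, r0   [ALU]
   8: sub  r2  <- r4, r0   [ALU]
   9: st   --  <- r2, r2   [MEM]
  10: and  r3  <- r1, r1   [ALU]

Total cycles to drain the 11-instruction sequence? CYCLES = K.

CYCLES = 8

0. sll+mul @i0+i1  | pair
1. sll @i2  | RAW r5
2. ld @i3  | no-port MEM/MEM
3. ld+or @i4+i5  | pair
4. add @i6  | RAW+WAW r0
5. xor @i7  | RAW r0
6. sub @i8  | RAW r2
7. st+and @i9+i10  | pair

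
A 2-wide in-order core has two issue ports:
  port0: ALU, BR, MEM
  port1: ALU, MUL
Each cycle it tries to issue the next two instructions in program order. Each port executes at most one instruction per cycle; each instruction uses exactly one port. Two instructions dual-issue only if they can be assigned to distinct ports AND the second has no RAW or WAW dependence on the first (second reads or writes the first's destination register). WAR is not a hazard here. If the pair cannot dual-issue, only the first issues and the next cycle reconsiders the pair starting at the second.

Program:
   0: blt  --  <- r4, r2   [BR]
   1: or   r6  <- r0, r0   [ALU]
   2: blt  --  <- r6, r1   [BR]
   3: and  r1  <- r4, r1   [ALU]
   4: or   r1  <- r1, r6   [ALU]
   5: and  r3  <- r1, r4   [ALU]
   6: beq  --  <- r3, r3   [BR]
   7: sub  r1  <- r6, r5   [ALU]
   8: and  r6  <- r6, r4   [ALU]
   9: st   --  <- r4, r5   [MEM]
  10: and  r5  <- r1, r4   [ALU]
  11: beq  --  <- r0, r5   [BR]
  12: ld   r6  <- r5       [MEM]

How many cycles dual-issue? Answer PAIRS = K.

PAIRS = 4

#0 head=0: blt.BR/or.ALU i0,i1 pair
#1 head=2: blt.BR/and.ALU i2,i3 pair
#2 head=4: or.ALU i4 RAW r1
#3 head=5: and.ALU i5 RAW r3
#4 head=6: beq.BR/sub.ALU i6,i7 pair
#5 head=8: and.ALU/st.MEM i8,i9 pair
#6 head=10: and.ALU i10 RAW r5
#7 head=11: beq.BR i11 no-port BR/MEM
#8 head=12: ld.MEM i12 tail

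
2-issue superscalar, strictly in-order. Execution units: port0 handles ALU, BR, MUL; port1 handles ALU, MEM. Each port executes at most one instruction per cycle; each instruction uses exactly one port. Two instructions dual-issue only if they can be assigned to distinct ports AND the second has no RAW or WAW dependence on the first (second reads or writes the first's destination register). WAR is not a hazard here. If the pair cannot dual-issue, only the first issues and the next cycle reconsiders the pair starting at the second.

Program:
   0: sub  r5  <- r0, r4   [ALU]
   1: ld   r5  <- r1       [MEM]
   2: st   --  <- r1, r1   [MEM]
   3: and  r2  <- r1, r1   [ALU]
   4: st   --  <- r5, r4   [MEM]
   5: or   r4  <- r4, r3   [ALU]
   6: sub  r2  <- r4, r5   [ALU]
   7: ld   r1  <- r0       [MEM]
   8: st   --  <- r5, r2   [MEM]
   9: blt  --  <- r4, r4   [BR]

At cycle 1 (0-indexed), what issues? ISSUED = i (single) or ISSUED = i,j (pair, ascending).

#0 head=0: sub.ALU i0 WAW r5
#1 head=1: ld.MEM i1 no-port MEM/MEM
#2 head=2: st.MEM;and.ALU i2/i3 pair
#3 head=4: st.MEM;or.ALU i4/i5 pair
#4 head=6: sub.ALU;ld.MEM i6/i7 pair
#5 head=8: st.MEM;blt.BR i8/i9 pair

ISSUED = 1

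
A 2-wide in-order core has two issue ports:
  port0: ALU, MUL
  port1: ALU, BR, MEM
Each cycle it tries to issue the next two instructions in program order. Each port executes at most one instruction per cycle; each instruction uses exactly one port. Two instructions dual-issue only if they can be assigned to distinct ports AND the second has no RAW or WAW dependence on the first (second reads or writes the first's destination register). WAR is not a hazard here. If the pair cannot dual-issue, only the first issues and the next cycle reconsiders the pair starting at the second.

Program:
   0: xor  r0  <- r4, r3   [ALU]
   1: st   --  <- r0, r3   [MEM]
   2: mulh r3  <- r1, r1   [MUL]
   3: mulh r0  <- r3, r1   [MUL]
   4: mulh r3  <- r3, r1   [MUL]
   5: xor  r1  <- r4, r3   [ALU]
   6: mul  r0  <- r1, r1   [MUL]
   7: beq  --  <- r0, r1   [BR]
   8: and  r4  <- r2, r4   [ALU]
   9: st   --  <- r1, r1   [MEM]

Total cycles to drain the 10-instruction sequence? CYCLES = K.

t=0 i0:xor ; RAW r0
t=1 i1&i2:st mulh ; 2-wide
t=2 i3:mulh ; no-port MUL/MUL
t=3 i4:mulh ; RAW r3
t=4 i5:xor ; RAW r1
t=5 i6:mul ; RAW r0
t=6 i7&i8:beq and ; 2-wide
t=7 i9:st ; tail

CYCLES = 8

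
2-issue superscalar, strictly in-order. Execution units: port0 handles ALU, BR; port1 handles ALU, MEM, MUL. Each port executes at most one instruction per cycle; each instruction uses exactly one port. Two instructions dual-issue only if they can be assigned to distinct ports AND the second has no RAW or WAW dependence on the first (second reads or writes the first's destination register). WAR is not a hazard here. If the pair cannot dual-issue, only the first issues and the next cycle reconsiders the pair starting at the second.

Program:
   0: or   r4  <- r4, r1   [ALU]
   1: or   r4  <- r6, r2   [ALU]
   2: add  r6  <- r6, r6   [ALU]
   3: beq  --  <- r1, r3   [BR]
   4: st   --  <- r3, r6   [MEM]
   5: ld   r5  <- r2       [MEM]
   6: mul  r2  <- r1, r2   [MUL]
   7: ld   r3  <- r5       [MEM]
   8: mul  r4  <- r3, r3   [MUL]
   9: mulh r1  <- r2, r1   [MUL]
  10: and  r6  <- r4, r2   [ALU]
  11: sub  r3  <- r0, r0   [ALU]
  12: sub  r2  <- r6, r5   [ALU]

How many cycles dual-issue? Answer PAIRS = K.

  cy0 -> i0 (or) WAW r4
  cy1 -> i1,i2 (or+add) 2-wide
  cy2 -> i3,i4 (beq+st) 2-wide
  cy3 -> i5 (ld) no-port MEM/MUL
  cy4 -> i6 (mul) no-port MUL/MEM
  cy5 -> i7 (ld) no-port MEM/MUL
  cy6 -> i8 (mul) no-port MUL/MUL
  cy7 -> i9,i10 (mulh+and) 2-wide
  cy8 -> i11,i12 (sub+sub) 2-wide

PAIRS = 4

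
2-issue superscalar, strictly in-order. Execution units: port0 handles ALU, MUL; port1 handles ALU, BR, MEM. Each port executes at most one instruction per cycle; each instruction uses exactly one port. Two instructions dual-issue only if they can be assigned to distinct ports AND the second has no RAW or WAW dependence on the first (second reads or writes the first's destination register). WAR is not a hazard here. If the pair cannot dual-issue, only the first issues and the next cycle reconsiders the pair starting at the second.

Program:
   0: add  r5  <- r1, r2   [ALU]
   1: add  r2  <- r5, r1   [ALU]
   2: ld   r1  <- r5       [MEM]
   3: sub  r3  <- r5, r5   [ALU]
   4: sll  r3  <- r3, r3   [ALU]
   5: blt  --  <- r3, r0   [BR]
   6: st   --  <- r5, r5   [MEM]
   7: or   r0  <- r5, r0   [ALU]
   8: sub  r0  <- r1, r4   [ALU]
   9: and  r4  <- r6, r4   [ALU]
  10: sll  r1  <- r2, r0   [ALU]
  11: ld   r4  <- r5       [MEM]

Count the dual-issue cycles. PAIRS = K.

0. add.ALU @i0  | RAW r5
1. add.ALU;ld.MEM @i1&i2  | pair
2. sub.ALU @i3  | RAW+WAW r3
3. sll.ALU @i4  | RAW r3
4. blt.BR @i5  | no-port BR/MEM
5. st.MEM;or.ALU @i6&i7  | pair
6. sub.ALU;and.ALU @i8&i9  | pair
7. sll.ALU;ld.MEM @i10&i11  | pair

PAIRS = 4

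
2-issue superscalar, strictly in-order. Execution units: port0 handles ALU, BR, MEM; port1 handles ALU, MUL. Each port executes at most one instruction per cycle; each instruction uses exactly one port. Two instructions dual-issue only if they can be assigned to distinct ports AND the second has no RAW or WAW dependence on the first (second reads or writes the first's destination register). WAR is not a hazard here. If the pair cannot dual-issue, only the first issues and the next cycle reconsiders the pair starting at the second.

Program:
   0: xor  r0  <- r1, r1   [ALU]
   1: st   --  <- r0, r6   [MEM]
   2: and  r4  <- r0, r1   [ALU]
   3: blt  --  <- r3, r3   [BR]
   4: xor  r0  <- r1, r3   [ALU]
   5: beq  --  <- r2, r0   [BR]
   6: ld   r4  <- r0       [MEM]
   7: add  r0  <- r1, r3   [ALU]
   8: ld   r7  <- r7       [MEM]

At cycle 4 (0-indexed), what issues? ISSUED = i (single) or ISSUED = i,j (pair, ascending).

ISSUED = 6,7

t=0 i0:xor ; RAW r0
t=1 i1&i2:st;and ; dual
t=2 i3&i4:blt;xor ; dual
t=3 i5:beq ; no-port BR/MEM
t=4 i6&i7:ld;add ; dual
t=5 i8:ld ; tail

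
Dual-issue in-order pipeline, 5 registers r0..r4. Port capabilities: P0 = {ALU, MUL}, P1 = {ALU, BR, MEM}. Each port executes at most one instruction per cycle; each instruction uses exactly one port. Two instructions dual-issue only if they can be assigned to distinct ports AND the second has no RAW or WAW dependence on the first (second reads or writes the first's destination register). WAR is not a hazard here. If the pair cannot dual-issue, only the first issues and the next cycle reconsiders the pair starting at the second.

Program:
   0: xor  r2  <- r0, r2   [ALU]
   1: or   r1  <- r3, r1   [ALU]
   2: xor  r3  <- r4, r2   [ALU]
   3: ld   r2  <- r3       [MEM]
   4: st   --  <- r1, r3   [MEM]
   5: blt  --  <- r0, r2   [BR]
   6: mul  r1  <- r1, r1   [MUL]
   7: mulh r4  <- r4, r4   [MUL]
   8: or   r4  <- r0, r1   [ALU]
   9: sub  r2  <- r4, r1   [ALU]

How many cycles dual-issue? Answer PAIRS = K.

PAIRS = 2

t=0 i0,i1:xor.ALU or.ALU ; dual
t=1 i2:xor.ALU ; RAW r3
t=2 i3:ld.MEM ; no-port MEM/MEM
t=3 i4:st.MEM ; no-port MEM/BR
t=4 i5,i6:blt.BR mul.MUL ; dual
t=5 i7:mulh.MUL ; WAW r4
t=6 i8:or.ALU ; RAW r4
t=7 i9:sub.ALU ; tail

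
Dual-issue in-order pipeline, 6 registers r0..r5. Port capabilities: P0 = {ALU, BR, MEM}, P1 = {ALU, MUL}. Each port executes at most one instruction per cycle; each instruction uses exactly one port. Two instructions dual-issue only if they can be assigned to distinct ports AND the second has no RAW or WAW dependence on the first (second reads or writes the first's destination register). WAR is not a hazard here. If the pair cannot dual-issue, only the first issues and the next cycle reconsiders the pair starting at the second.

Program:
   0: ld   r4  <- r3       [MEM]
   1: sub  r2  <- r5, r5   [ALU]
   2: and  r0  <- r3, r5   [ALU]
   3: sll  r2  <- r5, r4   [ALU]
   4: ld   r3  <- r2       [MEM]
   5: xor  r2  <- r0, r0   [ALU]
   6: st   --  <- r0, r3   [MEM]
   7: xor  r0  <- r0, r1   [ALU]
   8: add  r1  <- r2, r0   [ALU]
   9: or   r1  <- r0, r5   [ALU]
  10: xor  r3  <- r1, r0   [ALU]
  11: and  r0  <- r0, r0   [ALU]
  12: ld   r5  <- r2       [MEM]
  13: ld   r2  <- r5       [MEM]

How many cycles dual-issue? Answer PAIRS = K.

PAIRS = 5

t=0 i0&i1:ld.MEM+sub.ALU ; 2-wide
t=1 i2&i3:and.ALU+sll.ALU ; 2-wide
t=2 i4&i5:ld.MEM+xor.ALU ; 2-wide
t=3 i6&i7:st.MEM+xor.ALU ; 2-wide
t=4 i8:add.ALU ; WAW r1
t=5 i9:or.ALU ; RAW r1
t=6 i10&i11:xor.ALU+and.ALU ; 2-wide
t=7 i12:ld.MEM ; no-port MEM/MEM
t=8 i13:ld.MEM ; tail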